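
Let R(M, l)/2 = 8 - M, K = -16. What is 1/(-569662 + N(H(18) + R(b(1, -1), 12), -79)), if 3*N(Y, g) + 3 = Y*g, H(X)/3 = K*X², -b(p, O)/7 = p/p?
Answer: -1/160917 ≈ -6.2144e-6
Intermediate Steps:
b(p, O) = -7 (b(p, O) = -7*p/p = -7*1 = -7)
R(M, l) = 16 - 2*M (R(M, l) = 2*(8 - M) = 16 - 2*M)
H(X) = -48*X² (H(X) = 3*(-16*X²) = -48*X²)
N(Y, g) = -1 + Y*g/3 (N(Y, g) = -1 + (Y*g)/3 = -1 + Y*g/3)
1/(-569662 + N(H(18) + R(b(1, -1), 12), -79)) = 1/(-569662 + (-1 + (⅓)*(-48*18² + (16 - 2*(-7)))*(-79))) = 1/(-569662 + (-1 + (⅓)*(-48*324 + (16 + 14))*(-79))) = 1/(-569662 + (-1 + (⅓)*(-15552 + 30)*(-79))) = 1/(-569662 + (-1 + (⅓)*(-15522)*(-79))) = 1/(-569662 + (-1 + 408746)) = 1/(-569662 + 408745) = 1/(-160917) = -1/160917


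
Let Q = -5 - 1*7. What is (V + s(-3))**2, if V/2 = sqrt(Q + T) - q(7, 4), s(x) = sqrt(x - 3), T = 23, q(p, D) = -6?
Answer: (12 + 2*sqrt(11) + I*sqrt(6))**2 ≈ 341.2 + 91.284*I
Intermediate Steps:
Q = -12 (Q = -5 - 7 = -12)
s(x) = sqrt(-3 + x)
V = 12 + 2*sqrt(11) (V = 2*(sqrt(-12 + 23) - 1*(-6)) = 2*(sqrt(11) + 6) = 2*(6 + sqrt(11)) = 12 + 2*sqrt(11) ≈ 18.633)
(V + s(-3))**2 = ((12 + 2*sqrt(11)) + sqrt(-3 - 3))**2 = ((12 + 2*sqrt(11)) + sqrt(-6))**2 = ((12 + 2*sqrt(11)) + I*sqrt(6))**2 = (12 + 2*sqrt(11) + I*sqrt(6))**2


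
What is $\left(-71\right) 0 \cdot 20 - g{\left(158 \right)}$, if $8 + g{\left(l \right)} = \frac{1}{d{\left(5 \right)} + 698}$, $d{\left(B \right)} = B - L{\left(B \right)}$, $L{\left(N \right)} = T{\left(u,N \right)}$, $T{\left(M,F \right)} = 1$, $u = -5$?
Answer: $\frac{5615}{702} \approx 7.9986$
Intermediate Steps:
$L{\left(N \right)} = 1$
$d{\left(B \right)} = -1 + B$ ($d{\left(B \right)} = B - 1 = -1 + B$)
$g{\left(l \right)} = - \frac{5615}{702}$ ($g{\left(l \right)} = -8 + \frac{1}{\left(-1 + 5\right) + 698} = -8 + \frac{1}{4 + 698} = -8 + \frac{1}{702} = - \frac{5615}{702}$)
$\left(-71\right) 0 \cdot 20 - g{\left(158 \right)} = \left(-71\right) 0 \cdot 20 - - \frac{5615}{702} = 0 \cdot 20 + \frac{5615}{702} = 0 + \frac{5615}{702} = \frac{5615}{702}$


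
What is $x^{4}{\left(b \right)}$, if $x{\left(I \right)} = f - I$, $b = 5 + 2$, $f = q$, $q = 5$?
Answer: $16$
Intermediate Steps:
$f = 5$
$b = 7$
$x{\left(I \right)} = 5 - I$
$x^{4}{\left(b \right)} = \left(5 - 7\right)^{4} = \left(-2\right)^{4} = 16$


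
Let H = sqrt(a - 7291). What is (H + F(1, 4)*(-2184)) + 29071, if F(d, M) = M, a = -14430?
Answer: 20335 + I*sqrt(21721) ≈ 20335.0 + 147.38*I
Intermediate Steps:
H = I*sqrt(21721) (H = sqrt(-14430 - 7291) = sqrt(-21721) = I*sqrt(21721) ≈ 147.38*I)
(H + F(1, 4)*(-2184)) + 29071 = (I*sqrt(21721) + 4*(-2184)) + 29071 = (I*sqrt(21721) - 8736) + 29071 = (-8736 + I*sqrt(21721)) + 29071 = 20335 + I*sqrt(21721)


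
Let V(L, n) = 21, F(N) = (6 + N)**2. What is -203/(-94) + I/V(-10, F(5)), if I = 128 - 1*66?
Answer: 10091/1974 ≈ 5.1120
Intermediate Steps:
I = 62 (I = 128 - 66 = 62)
-203/(-94) + I/V(-10, F(5)) = -203/(-94) + 62/21 = -203*(-1/94) + 62*(1/21) = 203/94 + 62/21 = 10091/1974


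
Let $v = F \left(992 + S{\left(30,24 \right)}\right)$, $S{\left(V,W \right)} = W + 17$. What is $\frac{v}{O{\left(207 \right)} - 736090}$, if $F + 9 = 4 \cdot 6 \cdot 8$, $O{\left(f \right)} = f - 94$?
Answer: $- \frac{189039}{735977} \approx -0.25685$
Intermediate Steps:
$S{\left(V,W \right)} = 17 + W$
$O{\left(f \right)} = -94 + f$ ($O{\left(f \right)} = f - 94 = -94 + f$)
$F = 183$ ($F = -9 + 4 \cdot 6 \cdot 8 = -9 + 24 \cdot 8 = -9 + 192 = 183$)
$v = 189039$ ($v = 183 \left(992 + \left(17 + 24\right)\right) = 183 \left(992 + 41\right) = 183 \cdot 1033 = 189039$)
$\frac{v}{O{\left(207 \right)} - 736090} = \frac{189039}{\left(-94 + 207\right) - 736090} = \frac{189039}{113 - 736090} = \frac{189039}{-735977} = 189039 \left(- \frac{1}{735977}\right) = - \frac{189039}{735977}$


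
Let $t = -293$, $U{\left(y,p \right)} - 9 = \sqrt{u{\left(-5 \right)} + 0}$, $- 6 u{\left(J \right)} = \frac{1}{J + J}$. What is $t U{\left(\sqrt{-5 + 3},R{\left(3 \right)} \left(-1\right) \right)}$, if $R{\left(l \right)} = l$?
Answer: $-2637 - \frac{293 \sqrt{15}}{30} \approx -2674.8$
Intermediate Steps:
$u{\left(J \right)} = - \frac{1}{12 J}$ ($u{\left(J \right)} = - \frac{1}{6 \left(J + J\right)} = - \frac{1}{6 \cdot 2 J} = - \frac{\frac{1}{2} \frac{1}{J}}{6} = - \frac{1}{12 J}$)
$U{\left(y,p \right)} = 9 + \frac{\sqrt{15}}{30}$ ($U{\left(y,p \right)} = 9 + \sqrt{- \frac{1}{12 \left(-5\right)} + 0} = 9 + \sqrt{\left(- \frac{1}{12}\right) \left(- \frac{1}{5}\right) + 0} = 9 + \sqrt{\frac{1}{60} + 0} = 9 + \sqrt{\frac{1}{60}} = 9 + \frac{\sqrt{15}}{30}$)
$t U{\left(\sqrt{-5 + 3},R{\left(3 \right)} \left(-1\right) \right)} = - 293 \left(9 + \frac{\sqrt{15}}{30}\right) = -2637 - \frac{293 \sqrt{15}}{30}$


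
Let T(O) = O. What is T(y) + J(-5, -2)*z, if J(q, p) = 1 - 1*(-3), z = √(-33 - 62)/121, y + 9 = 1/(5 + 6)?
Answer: -98/11 + 4*I*√95/121 ≈ -8.9091 + 0.32221*I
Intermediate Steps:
y = -98/11 (y = -9 + 1/(5 + 6) = -9 + 1/11 = -98/11 ≈ -8.9091)
z = I*√95/121 (z = √(-95)*(1/121) = (I*√95)*(1/121) = I*√95/121 ≈ 0.080552*I)
J(q, p) = 4 (J(q, p) = 1 + 3 = 4)
T(y) + J(-5, -2)*z = -98/11 + 4*(I*√95/121) = -98/11 + 4*I*√95/121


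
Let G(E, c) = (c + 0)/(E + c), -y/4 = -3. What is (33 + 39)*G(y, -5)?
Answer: -360/7 ≈ -51.429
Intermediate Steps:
y = 12 (y = -4*(-3) = 12)
G(E, c) = c/(E + c)
(33 + 39)*G(y, -5) = (33 + 39)*(-5/(12 - 5)) = 72*(-5/7) = -360/7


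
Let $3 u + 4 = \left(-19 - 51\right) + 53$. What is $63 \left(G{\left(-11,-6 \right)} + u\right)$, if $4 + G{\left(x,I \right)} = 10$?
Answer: $-63$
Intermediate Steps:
$G{\left(x,I \right)} = 6$ ($G{\left(x,I \right)} = -4 + 10 = 6$)
$u = -7$ ($u = - \frac{4}{3} + \frac{\left(-19 - 51\right) + 53}{3} = - \frac{4}{3} + \frac{-70 + 53}{3} = - \frac{4}{3} + \frac{1}{3} \left(-17\right) = - \frac{4}{3} - \frac{17}{3} = -7$)
$63 \left(G{\left(-11,-6 \right)} + u\right) = 63 \left(6 - 7\right) = 63 \left(-1\right) = -63$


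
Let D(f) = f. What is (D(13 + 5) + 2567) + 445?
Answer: 3030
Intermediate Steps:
(D(13 + 5) + 2567) + 445 = ((13 + 5) + 2567) + 445 = (18 + 2567) + 445 = 2585 + 445 = 3030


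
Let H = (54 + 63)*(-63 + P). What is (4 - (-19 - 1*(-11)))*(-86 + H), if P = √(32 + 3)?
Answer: -89484 + 1404*√35 ≈ -81178.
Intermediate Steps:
P = √35 ≈ 5.9161
H = -7371 + 117*√35 (H = (54 + 63)*(-63 + √35) = 117*(-63 + √35) = -7371 + 117*√35 ≈ -6678.8)
(4 - (-19 - 1*(-11)))*(-86 + H) = (4 - (-19 - 1*(-11)))*(-86 + (-7371 + 117*√35)) = (4 - (-19 + 11))*(-7457 + 117*√35) = (4 - 1*(-8))*(-7457 + 117*√35) = (4 + 8)*(-7457 + 117*√35) = 12*(-7457 + 117*√35) = -89484 + 1404*√35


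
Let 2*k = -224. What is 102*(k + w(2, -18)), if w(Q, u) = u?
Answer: -13260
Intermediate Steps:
k = -112 (k = (½)*(-224) = -112)
102*(k + w(2, -18)) = 102*(-112 - 18) = 102*(-130) = -13260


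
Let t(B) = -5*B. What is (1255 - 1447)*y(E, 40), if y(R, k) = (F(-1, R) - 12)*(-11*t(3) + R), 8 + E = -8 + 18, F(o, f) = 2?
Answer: 320640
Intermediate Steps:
E = 2 (E = -8 + (-8 + 18) = -8 + 10 = 2)
y(R, k) = -1650 - 10*R (y(R, k) = (2 - 12)*(-(-55)*3 + R) = -10*(-11*(-15) + R) = -10*(165 + R) = -1650 - 10*R)
(1255 - 1447)*y(E, 40) = (1255 - 1447)*(-1650 - 10*2) = -192*(-1650 - 20) = -192*(-1670) = 320640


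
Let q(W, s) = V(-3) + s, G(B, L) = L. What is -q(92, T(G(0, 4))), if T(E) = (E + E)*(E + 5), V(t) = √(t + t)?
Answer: -72 - I*√6 ≈ -72.0 - 2.4495*I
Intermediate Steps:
V(t) = √2*√t (V(t) = √(2*t) = √2*√t)
T(E) = 2*E*(5 + E) (T(E) = (2*E)*(5 + E) = 2*E*(5 + E))
q(W, s) = s + I*√6 (q(W, s) = √2*√(-3) + s = √2*(I*√3) + s = I*√6 + s = s + I*√6)
-q(92, T(G(0, 4))) = -(2*4*(5 + 4) + I*√6) = -(2*4*9 + I*√6) = -(72 + I*√6) = -72 - I*√6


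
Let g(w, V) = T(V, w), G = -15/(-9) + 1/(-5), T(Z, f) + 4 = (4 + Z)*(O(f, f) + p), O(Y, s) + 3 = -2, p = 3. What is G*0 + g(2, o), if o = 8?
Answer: -28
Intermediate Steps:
O(Y, s) = -5 (O(Y, s) = -3 - 2 = -5)
T(Z, f) = -12 - 2*Z (T(Z, f) = -4 + (4 + Z)*(-5 + 3) = -4 + (4 + Z)*(-2) = -4 + (-8 - 2*Z) = -12 - 2*Z)
G = 22/15 (G = -15*(-1/9) + 1*(-1/5) = 5/3 - 1/5 = 22/15 ≈ 1.4667)
g(w, V) = -12 - 2*V
G*0 + g(2, o) = (22/15)*0 + (-12 - 2*8) = 0 + (-12 - 16) = 0 - 28 = -28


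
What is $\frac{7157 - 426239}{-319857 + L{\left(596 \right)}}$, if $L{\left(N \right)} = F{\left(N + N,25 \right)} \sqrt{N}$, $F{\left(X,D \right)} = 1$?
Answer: $\frac{134046311274}{102308499853} + \frac{838164 \sqrt{149}}{102308499853} \approx 1.3103$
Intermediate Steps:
$L{\left(N \right)} = \sqrt{N}$ ($L{\left(N \right)} = 1 \sqrt{N} = \sqrt{N}$)
$\frac{7157 - 426239}{-319857 + L{\left(596 \right)}} = \frac{7157 - 426239}{-319857 + \sqrt{596}} = - \frac{419082}{-319857 + 2 \sqrt{149}}$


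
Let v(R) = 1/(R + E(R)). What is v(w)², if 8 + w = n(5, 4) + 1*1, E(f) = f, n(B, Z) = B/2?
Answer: 1/81 ≈ 0.012346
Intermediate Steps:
n(B, Z) = B/2 (n(B, Z) = B*(½) = B/2)
w = -9/2 (w = -8 + ((½)*5 + 1*1) = -8 + (5/2 + 1) = -8 + 7/2 = -9/2 ≈ -4.5000)
v(R) = 1/(2*R) (v(R) = 1/(R + R) = 1/(2*R))
v(w)² = (1/(2*(-9/2)))² = ((½)*(-2/9))² = (-⅑)² = 1/81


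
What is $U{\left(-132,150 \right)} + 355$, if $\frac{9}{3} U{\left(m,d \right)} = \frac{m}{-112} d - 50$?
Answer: $\frac{16685}{42} \approx 397.26$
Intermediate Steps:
$U{\left(m,d \right)} = - \frac{50}{3} - \frac{d m}{336}$ ($U{\left(m,d \right)} = \frac{\frac{m}{-112} d - 50}{3} = \frac{m \left(- \frac{1}{112}\right) d - 50}{3} = \frac{- \frac{m}{112} d - 50}{3} = \frac{- \frac{d m}{112} - 50}{3} = \frac{-50 - \frac{d m}{112}}{3} = - \frac{50}{3} - \frac{d m}{336}$)
$U{\left(-132,150 \right)} + 355 = \left(- \frac{50}{3} - \frac{25}{56} \left(-132\right)\right) + 355 = \left(- \frac{50}{3} + \frac{825}{14}\right) + 355 = \frac{1775}{42} + 355 = \frac{16685}{42}$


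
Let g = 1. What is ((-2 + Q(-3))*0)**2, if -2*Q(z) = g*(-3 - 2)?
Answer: 0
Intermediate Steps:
Q(z) = 5/2 (Q(z) = -(-3 - 2)/2 = -(-5)/2 = -1/2*(-5) = 5/2)
((-2 + Q(-3))*0)**2 = ((-2 + 5/2)*0)**2 = ((1/2)*0)**2 = 0**2 = 0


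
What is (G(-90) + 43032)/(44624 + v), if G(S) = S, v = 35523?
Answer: 42942/80147 ≈ 0.53579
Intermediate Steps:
(G(-90) + 43032)/(44624 + v) = (-90 + 43032)/(44624 + 35523) = 42942/80147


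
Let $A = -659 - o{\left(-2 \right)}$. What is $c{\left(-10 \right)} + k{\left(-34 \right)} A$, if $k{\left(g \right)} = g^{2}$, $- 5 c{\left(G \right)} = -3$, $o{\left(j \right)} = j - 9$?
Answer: $- \frac{3745437}{5} \approx -7.4909 \cdot 10^{5}$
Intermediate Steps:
$o{\left(j \right)} = -9 + j$
$c{\left(G \right)} = \frac{3}{5}$ ($c{\left(G \right)} = \left(- \frac{1}{5}\right) \left(-3\right) = \frac{3}{5}$)
$A = -648$ ($A = -659 - \left(-9 - 2\right) = -659 - -11 = -659 + 11 = -648$)
$c{\left(-10 \right)} + k{\left(-34 \right)} A = \frac{3}{5} + \left(-34\right)^{2} \left(-648\right) = \frac{3}{5} + 1156 \left(-648\right) = \frac{3}{5} - 749088 = - \frac{3745437}{5}$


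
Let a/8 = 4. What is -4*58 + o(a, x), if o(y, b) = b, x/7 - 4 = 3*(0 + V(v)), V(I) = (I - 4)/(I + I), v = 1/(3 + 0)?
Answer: -639/2 ≈ -319.50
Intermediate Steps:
a = 32 (a = 8*4 = 32)
v = ⅓ (v = 1/3 = ⅓ ≈ 0.33333)
V(I) = (-4 + I)/(2*I) (V(I) = (-4 + I)/((2*I)) = (-4 + I)*(1/(2*I)) = (-4 + I)/(2*I))
x = -175/2 (x = 28 + 7*(3*(0 + (-4 + ⅓)/(2*(⅓)))) = 28 + 7*(3*(0 + (½)*3*(-11/3))) = 28 + 7*(3*(0 - 11/2)) = 28 + 7*(3*(-11/2)) = 28 + 7*(-33/2) = 28 - 231/2 = -175/2 ≈ -87.500)
-4*58 + o(a, x) = -4*58 - 175/2 = -232 - 175/2 = -639/2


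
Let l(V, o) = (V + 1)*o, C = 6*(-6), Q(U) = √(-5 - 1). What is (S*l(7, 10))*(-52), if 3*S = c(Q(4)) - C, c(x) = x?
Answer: -49920 - 4160*I*√6/3 ≈ -49920.0 - 3396.6*I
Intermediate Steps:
Q(U) = I*√6 (Q(U) = √(-6) = I*√6)
C = -36
l(V, o) = o*(1 + V) (l(V, o) = (1 + V)*o = o*(1 + V))
S = 12 + I*√6/3 (S = (I*√6 - 1*(-36))/3 = (I*√6 + 36)/3 = (36 + I*√6)/3 = 12 + I*√6/3 ≈ 12.0 + 0.8165*I)
(S*l(7, 10))*(-52) = ((12 + I*√6/3)*(10*(1 + 7)))*(-52) = ((12 + I*√6/3)*(10*8))*(-52) = ((12 + I*√6/3)*80)*(-52) = (960 + 80*I*√6/3)*(-52) = -49920 - 4160*I*√6/3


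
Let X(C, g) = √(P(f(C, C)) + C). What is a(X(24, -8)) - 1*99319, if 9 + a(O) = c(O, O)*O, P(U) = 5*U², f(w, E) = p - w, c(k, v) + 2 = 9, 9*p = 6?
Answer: -99328 + 14*√6179/3 ≈ -98961.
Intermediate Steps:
p = ⅔ (p = (⅑)*6 = ⅔ ≈ 0.66667)
c(k, v) = 7 (c(k, v) = -2 + 9 = 7)
f(w, E) = ⅔ - w
X(C, g) = √(C + 5*(⅔ - C)²) (X(C, g) = √(5*(⅔ - C)² + C) = √(C + 5*(⅔ - C)²))
a(O) = -9 + 7*O
a(X(24, -8)) - 1*99319 = (-9 + 7*(√(20 - 51*24 + 45*24²)/3)) - 1*99319 = (-9 + 7*(√(20 - 1224 + 45*576)/3)) - 99319 = (-9 + 7*(√(20 - 1224 + 25920)/3)) - 99319 = (-9 + 7*(√24716/3)) - 99319 = (-9 + 7*((2*√6179)/3)) - 99319 = (-9 + 7*(2*√6179/3)) - 99319 = (-9 + 14*√6179/3) - 99319 = -99328 + 14*√6179/3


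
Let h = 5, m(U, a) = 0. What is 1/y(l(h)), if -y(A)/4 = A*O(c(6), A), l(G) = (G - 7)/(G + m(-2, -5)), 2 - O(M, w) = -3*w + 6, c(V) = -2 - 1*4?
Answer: -25/208 ≈ -0.12019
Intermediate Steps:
c(V) = -6 (c(V) = -2 - 4 = -6)
O(M, w) = -4 + 3*w (O(M, w) = 2 - (-3*w + 6) = 2 - (6 - 3*w) = 2 + (-6 + 3*w) = -4 + 3*w)
l(G) = (-7 + G)/G (l(G) = (G - 7)/(G + 0) = (-7 + G)/G)
y(A) = -4*A*(-4 + 3*A)
1/y(l(h)) = 1/(4*((-7 + 5)/5)*(4 - 3*(-7 + 5)/5)) = 1/(4*((⅕)*(-2))*(4 - 3*(-2)/5)) = 1/(4*(-⅖)*(4 - 3*(-⅖))) = 1/(4*(-⅖)*(4 + 6/5)) = 1/(4*(-⅖)*(26/5)) = 1/(-208/25) = -25/208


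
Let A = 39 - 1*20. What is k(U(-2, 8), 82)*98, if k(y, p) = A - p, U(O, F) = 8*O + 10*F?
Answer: -6174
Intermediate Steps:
A = 19 (A = 39 - 20 = 19)
k(y, p) = 19 - p
k(U(-2, 8), 82)*98 = (19 - 1*82)*98 = (19 - 82)*98 = -63*98 = -6174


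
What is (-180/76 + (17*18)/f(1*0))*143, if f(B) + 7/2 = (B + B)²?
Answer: -1707849/133 ≈ -12841.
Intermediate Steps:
f(B) = -7/2 + 4*B² (f(B) = -7/2 + (B + B)² = -7/2 + (2*B)² = -7/2 + 4*B²)
(-180/76 + (17*18)/f(1*0))*143 = (-180/76 + (17*18)/(-7/2 + 4*(1*0)²))*143 = (-180*1/76 + 306/(-7/2 + 4*0²))*143 = (-45/19 + 306/(-7/2 + 4*0))*143 = (-45/19 + 306/(-7/2 + 0))*143 = (-45/19 + 306/(-7/2))*143 = (-45/19 + 306*(-2/7))*143 = (-45/19 - 612/7)*143 = -11943/133*143 = -1707849/133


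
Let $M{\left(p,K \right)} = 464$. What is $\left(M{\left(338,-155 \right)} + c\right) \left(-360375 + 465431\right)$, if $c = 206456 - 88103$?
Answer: $12482438752$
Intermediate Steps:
$c = 118353$ ($c = 206456 - 88103 = 118353$)
$\left(M{\left(338,-155 \right)} + c\right) \left(-360375 + 465431\right) = \left(464 + 118353\right) \left(-360375 + 465431\right) = 118817 \cdot 105056 = 12482438752$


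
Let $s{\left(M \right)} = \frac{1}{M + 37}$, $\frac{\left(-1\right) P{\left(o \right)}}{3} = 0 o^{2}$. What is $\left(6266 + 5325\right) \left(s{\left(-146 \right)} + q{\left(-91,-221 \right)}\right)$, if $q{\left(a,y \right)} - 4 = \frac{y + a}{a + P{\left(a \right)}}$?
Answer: $\frac{65616651}{763} \approx 85998.0$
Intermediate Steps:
$P{\left(o \right)} = 0$ ($P{\left(o \right)} = - 3 \cdot 0 o^{2} = \left(-3\right) 0 = 0$)
$q{\left(a,y \right)} = 4 + \frac{a + y}{a}$ ($q{\left(a,y \right)} = 4 + \frac{y + a}{a + 0} = 4 + \frac{a + y}{a}$)
$s{\left(M \right)} = \frac{1}{37 + M}$
$\left(6266 + 5325\right) \left(s{\left(-146 \right)} + q{\left(-91,-221 \right)}\right) = \left(6266 + 5325\right) \left(\frac{1}{37 - 146} + \left(5 - \frac{221}{-91}\right)\right) = 11591 \left(\frac{1}{-109} + \left(5 - - \frac{17}{7}\right)\right) = 11591 \left(- \frac{1}{109} + \left(5 + \frac{17}{7}\right)\right) = 11591 \left(- \frac{1}{109} + \frac{52}{7}\right) = 11591 \cdot \frac{5661}{763} = \frac{65616651}{763}$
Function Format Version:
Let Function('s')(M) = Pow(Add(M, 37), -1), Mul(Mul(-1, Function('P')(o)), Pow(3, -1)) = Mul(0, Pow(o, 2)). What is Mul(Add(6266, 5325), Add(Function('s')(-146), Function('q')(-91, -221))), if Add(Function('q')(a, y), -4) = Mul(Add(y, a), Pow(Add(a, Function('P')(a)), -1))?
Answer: Rational(65616651, 763) ≈ 85998.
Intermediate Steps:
Function('P')(o) = 0 (Function('P')(o) = Mul(-3, Mul(0, Pow(o, 2))) = Mul(-3, 0) = 0)
Function('q')(a, y) = Add(4, Mul(Pow(a, -1), Add(a, y))) (Function('q')(a, y) = Add(4, Mul(Add(y, a), Pow(Add(a, 0), -1))) = Add(4, Mul(Add(a, y), Pow(a, -1))) = Add(4, Mul(Pow(a, -1), Add(a, y))))
Function('s')(M) = Pow(Add(37, M), -1)
Mul(Add(6266, 5325), Add(Function('s')(-146), Function('q')(-91, -221))) = Mul(Add(6266, 5325), Add(Pow(Add(37, -146), -1), Add(5, Mul(-221, Pow(-91, -1))))) = Mul(11591, Add(Pow(-109, -1), Add(5, Mul(-221, Rational(-1, 91))))) = Mul(11591, Add(Rational(-1, 109), Add(5, Rational(17, 7)))) = Mul(11591, Add(Rational(-1, 109), Rational(52, 7))) = Mul(11591, Rational(5661, 763)) = Rational(65616651, 763)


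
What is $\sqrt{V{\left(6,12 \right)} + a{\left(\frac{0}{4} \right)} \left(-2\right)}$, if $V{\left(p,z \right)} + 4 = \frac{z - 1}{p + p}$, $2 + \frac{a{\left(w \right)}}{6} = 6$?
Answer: $\frac{i \sqrt{1839}}{6} \approx 7.1473 i$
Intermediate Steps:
$a{\left(w \right)} = 24$ ($a{\left(w \right)} = -12 + 6 \cdot 6 = -12 + 36 = 24$)
$V{\left(p,z \right)} = -4 + \frac{-1 + z}{2 p}$ ($V{\left(p,z \right)} = -4 + \frac{z - 1}{p + p} = -4 + \frac{-1 + z}{2 p}$)
$\sqrt{V{\left(6,12 \right)} + a{\left(\frac{0}{4} \right)} \left(-2\right)} = \sqrt{\frac{-1 + 12 - 48}{2 \cdot 6} + 24 \left(-2\right)} = \sqrt{\frac{1}{2} \cdot \frac{1}{6} \left(-1 + 12 - 48\right) - 48} = \sqrt{\frac{1}{2} \cdot \frac{1}{6} \left(-37\right) - 48} = \sqrt{- \frac{37}{12} - 48} = \sqrt{- \frac{613}{12}} = \frac{i \sqrt{1839}}{6}$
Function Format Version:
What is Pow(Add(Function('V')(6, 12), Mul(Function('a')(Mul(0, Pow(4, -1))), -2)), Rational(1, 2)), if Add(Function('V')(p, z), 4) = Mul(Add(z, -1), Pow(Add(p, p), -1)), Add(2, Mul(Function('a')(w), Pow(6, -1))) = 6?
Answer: Mul(Rational(1, 6), I, Pow(1839, Rational(1, 2))) ≈ Mul(7.1473, I)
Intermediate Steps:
Function('a')(w) = 24 (Function('a')(w) = Add(-12, Mul(6, 6)) = Add(-12, 36) = 24)
Function('V')(p, z) = Add(-4, Mul(Rational(1, 2), Pow(p, -1), Add(-1, z))) (Function('V')(p, z) = Add(-4, Mul(Add(z, -1), Pow(Add(p, p), -1))) = Add(-4, Mul(Add(-1, z), Pow(Mul(2, p), -1))) = Add(-4, Mul(Add(-1, z), Mul(Rational(1, 2), Pow(p, -1)))) = Add(-4, Mul(Rational(1, 2), Pow(p, -1), Add(-1, z))))
Pow(Add(Function('V')(6, 12), Mul(Function('a')(Mul(0, Pow(4, -1))), -2)), Rational(1, 2)) = Pow(Add(Mul(Rational(1, 2), Pow(6, -1), Add(-1, 12, Mul(-8, 6))), Mul(24, -2)), Rational(1, 2)) = Pow(Add(Mul(Rational(1, 2), Rational(1, 6), Add(-1, 12, -48)), -48), Rational(1, 2)) = Pow(Add(Mul(Rational(1, 2), Rational(1, 6), -37), -48), Rational(1, 2)) = Pow(Add(Rational(-37, 12), -48), Rational(1, 2)) = Pow(Rational(-613, 12), Rational(1, 2)) = Mul(Rational(1, 6), I, Pow(1839, Rational(1, 2)))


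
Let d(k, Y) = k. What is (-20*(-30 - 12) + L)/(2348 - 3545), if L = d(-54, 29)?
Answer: -262/399 ≈ -0.65664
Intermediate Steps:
L = -54
(-20*(-30 - 12) + L)/(2348 - 3545) = (-20*(-30 - 12) - 54)/(2348 - 3545) = (-20*(-42) - 54)/(-1197) = (840 - 54)*(-1/1197) = 786*(-1/1197) = -262/399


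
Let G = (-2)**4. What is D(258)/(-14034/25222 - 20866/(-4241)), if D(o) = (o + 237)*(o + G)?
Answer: 7253933333130/233382029 ≈ 31082.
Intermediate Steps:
G = 16
D(o) = (16 + o)*(237 + o) (D(o) = (o + 237)*(o + 16) = (237 + o)*(16 + o) = (16 + o)*(237 + o))
D(258)/(-14034/25222 - 20866/(-4241)) = (3792 + 258**2 + 253*258)/(-14034/25222 - 20866/(-4241)) = (3792 + 66564 + 65274)/(-14034*1/25222 - 20866*(-1/4241)) = 135630/(-7017/12611 + 20866/4241) = 135630/(233382029/53483251) = 135630*(53483251/233382029) = 7253933333130/233382029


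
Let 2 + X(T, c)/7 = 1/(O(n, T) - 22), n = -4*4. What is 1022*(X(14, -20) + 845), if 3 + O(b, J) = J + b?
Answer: 22923460/27 ≈ 8.4902e+5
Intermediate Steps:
n = -16
O(b, J) = -3 + J + b (O(b, J) = -3 + (J + b) = -3 + J + b)
X(T, c) = -14 + 7/(-41 + T) (X(T, c) = -14 + 7/((-3 + T - 16) - 22) = -14 + 7/((-19 + T) - 22) = -14 + 7/(-41 + T))
1022*(X(14, -20) + 845) = 1022*(7*(83 - 2*14)/(-41 + 14) + 845) = 1022*(7*(83 - 28)/(-27) + 845) = 1022*(7*(-1/27)*55 + 845) = 1022*(-385/27 + 845) = 1022*(22430/27) = 22923460/27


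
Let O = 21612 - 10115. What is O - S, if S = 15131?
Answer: -3634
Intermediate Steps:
O = 11497
O - S = 11497 - 1*15131 = 11497 - 15131 = -3634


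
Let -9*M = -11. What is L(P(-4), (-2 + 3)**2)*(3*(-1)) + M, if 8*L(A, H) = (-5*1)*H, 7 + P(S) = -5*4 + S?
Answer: 223/72 ≈ 3.0972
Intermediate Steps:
M = 11/9 (M = -1/9*(-11) = 11/9 ≈ 1.2222)
P(S) = -27 + S (P(S) = -7 + (-5*4 + S) = -7 + (-20 + S) = -27 + S)
L(A, H) = -5*H/8 (L(A, H) = ((-5*1)*H)/8 = (-5*H)/8 = -5*H/8)
L(P(-4), (-2 + 3)**2)*(3*(-1)) + M = (-5*(-2 + 3)**2/8)*(3*(-1)) + 11/9 = -5/8*1**2*(-3) + 11/9 = -5/8*1*(-3) + 11/9 = -5/8*(-3) + 11/9 = 15/8 + 11/9 = 223/72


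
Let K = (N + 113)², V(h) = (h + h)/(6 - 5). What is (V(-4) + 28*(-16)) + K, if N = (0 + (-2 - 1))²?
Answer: 14428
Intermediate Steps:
N = 9 (N = (0 - 3)² = (-3)² = 9)
V(h) = 2*h (V(h) = (2*h)/1 = (2*h)*1 = 2*h)
K = 14884 (K = (9 + 113)² = 122² = 14884)
(V(-4) + 28*(-16)) + K = (2*(-4) + 28*(-16)) + 14884 = (-8 - 448) + 14884 = -456 + 14884 = 14428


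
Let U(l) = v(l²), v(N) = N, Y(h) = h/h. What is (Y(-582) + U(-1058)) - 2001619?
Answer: -882254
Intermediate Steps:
Y(h) = 1
U(l) = l²
(Y(-582) + U(-1058)) - 2001619 = (1 + (-1058)²) - 2001619 = (1 + 1119364) - 2001619 = 1119365 - 2001619 = -882254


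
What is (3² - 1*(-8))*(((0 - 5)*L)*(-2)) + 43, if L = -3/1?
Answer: -467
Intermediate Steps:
L = -3 (L = -3*1 = -3)
(3² - 1*(-8))*(((0 - 5)*L)*(-2)) + 43 = (3² - 1*(-8))*(((0 - 5)*(-3))*(-2)) + 43 = (9 + 8)*(-5*(-3)*(-2)) + 43 = 17*(15*(-2)) + 43 = 17*(-30) + 43 = -510 + 43 = -467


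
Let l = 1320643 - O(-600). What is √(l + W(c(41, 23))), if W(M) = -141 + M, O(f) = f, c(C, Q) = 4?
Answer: √1321106 ≈ 1149.4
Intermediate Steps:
l = 1321243 (l = 1320643 - 1*(-600) = 1320643 + 600 = 1321243)
√(l + W(c(41, 23))) = √(1321243 + (-141 + 4)) = √(1321243 - 137) = √1321106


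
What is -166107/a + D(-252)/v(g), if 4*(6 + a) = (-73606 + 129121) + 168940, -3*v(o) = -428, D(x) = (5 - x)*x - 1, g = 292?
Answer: -43890196329/96056468 ≈ -456.92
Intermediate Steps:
D(x) = -1 + x*(5 - x) (D(x) = x*(5 - x) - 1 = -1 + x*(5 - x))
v(o) = 428/3 (v(o) = -⅓*(-428) = 428/3)
a = 224431/4 (a = -6 + ((-73606 + 129121) + 168940)/4 = -6 + (55515 + 168940)/4 = -6 + (¼)*224455 = -6 + 224455/4 = 224431/4 ≈ 56108.)
-166107/a + D(-252)/v(g) = -166107/224431/4 + (-1 - 1*(-252)² + 5*(-252))/(428/3) = -166107*4/224431 + (-1 - 1*63504 - 1260)*(3/428) = -664428/224431 + (-1 - 63504 - 1260)*(3/428) = -664428/224431 - 64765*3/428 = -664428/224431 - 194295/428 = -43890196329/96056468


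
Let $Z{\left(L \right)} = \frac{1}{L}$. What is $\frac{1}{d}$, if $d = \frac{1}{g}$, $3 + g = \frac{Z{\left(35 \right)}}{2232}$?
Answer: $- \frac{234359}{78120} \approx -3.0$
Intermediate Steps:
$g = - \frac{234359}{78120}$ ($g = -3 + \frac{1}{35 \cdot 2232} = -3 + \frac{1}{35} \cdot \frac{1}{2232} = -3 + \frac{1}{78120} = - \frac{234359}{78120} \approx -3.0$)
$d = - \frac{78120}{234359}$ ($d = \frac{1}{- \frac{234359}{78120}} = - \frac{78120}{234359} \approx -0.33333$)
$\frac{1}{d} = \frac{1}{- \frac{78120}{234359}} = - \frac{234359}{78120}$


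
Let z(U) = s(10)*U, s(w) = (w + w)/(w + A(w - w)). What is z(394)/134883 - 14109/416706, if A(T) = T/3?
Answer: -524899973/18735518466 ≈ -0.028016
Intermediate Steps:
A(T) = T/3 (A(T) = T*(⅓) = T/3)
s(w) = 2 (s(w) = (w + w)/(w + (w - w)/3) = (2*w)/(w + (⅓)*0) = (2*w)/(w + 0) = (2*w)/w = 2)
z(U) = 2*U
z(394)/134883 - 14109/416706 = (2*394)/134883 - 14109/416706 = 788*(1/134883) - 14109*1/416706 = 788/134883 - 4703/138902 = -524899973/18735518466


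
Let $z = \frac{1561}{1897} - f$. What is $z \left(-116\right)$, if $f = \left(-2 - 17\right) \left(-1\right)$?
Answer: $\frac{571416}{271} \approx 2108.5$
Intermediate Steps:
$f = 19$ ($f = \left(-19\right) \left(-1\right) = 19$)
$z = - \frac{4926}{271}$ ($z = \frac{1561}{1897} - 19 = 1561 \cdot \frac{1}{1897} - 19 = \frac{223}{271} - 19 = - \frac{4926}{271} \approx -18.177$)
$z \left(-116\right) = \left(- \frac{4926}{271}\right) \left(-116\right) = \frac{571416}{271}$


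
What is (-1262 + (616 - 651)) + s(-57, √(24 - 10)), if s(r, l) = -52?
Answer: -1349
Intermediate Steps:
(-1262 + (616 - 651)) + s(-57, √(24 - 10)) = (-1262 + (616 - 651)) - 52 = (-1262 - 35) - 52 = -1297 - 52 = -1349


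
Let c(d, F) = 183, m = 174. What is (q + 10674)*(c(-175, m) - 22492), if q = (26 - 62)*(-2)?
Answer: -239732514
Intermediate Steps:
q = 72 (q = -36*(-2) = 72)
(q + 10674)*(c(-175, m) - 22492) = (72 + 10674)*(183 - 22492) = 10746*(-22309) = -239732514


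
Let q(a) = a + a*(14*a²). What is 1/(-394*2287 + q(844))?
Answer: 1/8416061942 ≈ 1.1882e-10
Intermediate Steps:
q(a) = a + 14*a³
1/(-394*2287 + q(844)) = 1/(-394*2287 + (844 + 14*844³)) = 1/(-901078 + (844 + 14*601211584)) = 1/(-901078 + (844 + 8416962176)) = 1/(-901078 + 8416963020) = 1/8416061942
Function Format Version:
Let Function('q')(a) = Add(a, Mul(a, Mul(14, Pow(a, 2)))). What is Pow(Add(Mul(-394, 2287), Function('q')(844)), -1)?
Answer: Rational(1, 8416061942) ≈ 1.1882e-10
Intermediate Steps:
Function('q')(a) = Add(a, Mul(14, Pow(a, 3)))
Pow(Add(Mul(-394, 2287), Function('q')(844)), -1) = Pow(Add(Mul(-394, 2287), Add(844, Mul(14, Pow(844, 3)))), -1) = Pow(Add(-901078, Add(844, Mul(14, 601211584))), -1) = Pow(Add(-901078, Add(844, 8416962176)), -1) = Pow(Add(-901078, 8416963020), -1) = Pow(8416061942, -1) = Rational(1, 8416061942)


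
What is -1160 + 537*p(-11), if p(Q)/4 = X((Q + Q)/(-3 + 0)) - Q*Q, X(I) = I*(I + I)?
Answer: -90116/3 ≈ -30039.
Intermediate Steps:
X(I) = 2*I**2 (X(I) = I*(2*I) = 2*I**2)
p(Q) = -4*Q**2/9 (p(Q) = 4*(2*((Q + Q)/(-3 + 0))**2 - Q*Q) = 4*(2*((2*Q)/(-3))**2 - Q**2) = 4*(2*((2*Q)*(-1/3))**2 - Q**2) = 4*(2*(-2*Q/3)**2 - Q**2) = 4*(2*(4*Q**2/9) - Q**2) = 4*(8*Q**2/9 - Q**2) = 4*(-Q**2/9) = -4*Q**2/9)
-1160 + 537*p(-11) = -1160 + 537*(-4/9*(-11)**2) = -1160 + 537*(-4/9*121) = -1160 + 537*(-484/9) = -1160 - 86636/3 = -90116/3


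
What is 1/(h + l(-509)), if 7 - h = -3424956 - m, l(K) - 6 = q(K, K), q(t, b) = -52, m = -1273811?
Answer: 1/2151106 ≈ 4.6488e-7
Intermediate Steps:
l(K) = -46 (l(K) = 6 - 52 = -46)
h = 2151152 (h = 7 - (-3424956 - 1*(-1273811)) = 7 - (-3424956 + 1273811) = 7 - 1*(-2151145) = 7 + 2151145 = 2151152)
1/(h + l(-509)) = 1/(2151152 - 46) = 1/2151106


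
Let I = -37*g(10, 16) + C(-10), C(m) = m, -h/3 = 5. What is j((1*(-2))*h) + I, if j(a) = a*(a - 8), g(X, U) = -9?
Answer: 983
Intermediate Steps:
h = -15 (h = -3*5 = -15)
j(a) = a*(-8 + a)
I = 323 (I = -37*(-9) - 10 = 333 - 10 = 323)
j((1*(-2))*h) + I = ((1*(-2))*(-15))*(-8 + (1*(-2))*(-15)) + 323 = (-2*(-15))*(-8 - 2*(-15)) + 323 = 30*(-8 + 30) + 323 = 30*22 + 323 = 660 + 323 = 983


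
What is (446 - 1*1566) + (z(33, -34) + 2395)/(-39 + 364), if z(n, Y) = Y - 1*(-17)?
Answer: -361622/325 ≈ -1112.7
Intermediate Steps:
z(n, Y) = 17 + Y (z(n, Y) = Y + 17 = 17 + Y)
(446 - 1*1566) + (z(33, -34) + 2395)/(-39 + 364) = (446 - 1*1566) + ((17 - 34) + 2395)/(-39 + 364) = (446 - 1566) + (-17 + 2395)/325 = -1120 + 2378*(1/325) = -1120 + 2378/325 = -361622/325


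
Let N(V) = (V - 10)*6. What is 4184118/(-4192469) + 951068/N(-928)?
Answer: -1002717830749/5898803883 ≈ -169.99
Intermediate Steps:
N(V) = -60 + 6*V (N(V) = (-10 + V)*6 = -60 + 6*V)
4184118/(-4192469) + 951068/N(-928) = 4184118/(-4192469) + 951068/(-60 + 6*(-928)) = 4184118*(-1/4192469) + 951068/(-60 - 5568) = -4184118/4192469 + 951068/(-5628) = -4184118/4192469 + 951068*(-1/5628) = -4184118/4192469 - 237767/1407 = -1002717830749/5898803883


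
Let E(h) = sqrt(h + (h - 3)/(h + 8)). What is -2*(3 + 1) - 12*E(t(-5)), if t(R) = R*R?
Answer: -8 - 4*sqrt(231) ≈ -68.795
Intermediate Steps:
t(R) = R**2
E(h) = sqrt(h + (-3 + h)/(8 + h))
-2*(3 + 1) - 12*E(t(-5)) = -2*(3 + 1) - 12*sqrt(-3 + (-5)**2 + (-5)**2*(8 + (-5)**2))/sqrt(8 + (-5)**2) = -2*4 - 12*sqrt(-3 + 25 + 25*(8 + 25))/sqrt(8 + 25) = -8 - 12*sqrt(33)*sqrt(-3 + 25 + 25*33)/33 = -8 - 12*sqrt(33)*sqrt(-3 + 25 + 825)/33 = -8 - 12*sqrt(231)/3 = -8 - 4*sqrt(231)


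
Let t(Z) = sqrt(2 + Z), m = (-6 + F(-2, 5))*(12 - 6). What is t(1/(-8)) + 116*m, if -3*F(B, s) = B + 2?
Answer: -4176 + sqrt(30)/4 ≈ -4174.6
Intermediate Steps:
F(B, s) = -2/3 - B/3 (F(B, s) = -(B + 2)/3 = -(2 + B)/3 = -2/3 - B/3)
m = -36 (m = (-6 + (-2/3 - 1/3*(-2)))*(12 - 6) = (-6 + (-2/3 + 2/3))*6 = (-6 + 0)*6 = -6*6 = -36)
t(1/(-8)) + 116*m = sqrt(2 + 1/(-8)) + 116*(-36) = sqrt(2 - 1/8) - 4176 = sqrt(15/8) - 4176 = sqrt(30)/4 - 4176 = -4176 + sqrt(30)/4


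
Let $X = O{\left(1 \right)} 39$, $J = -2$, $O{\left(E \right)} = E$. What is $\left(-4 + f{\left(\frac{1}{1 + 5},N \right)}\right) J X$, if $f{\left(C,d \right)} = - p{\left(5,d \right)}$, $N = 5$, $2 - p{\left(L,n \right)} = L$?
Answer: $78$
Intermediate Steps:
$p{\left(L,n \right)} = 2 - L$
$f{\left(C,d \right)} = 3$ ($f{\left(C,d \right)} = - (2 - 5) = \left(-1\right) \left(-3\right) = 3$)
$X = 39$ ($X = 1 \cdot 39 = 39$)
$\left(-4 + f{\left(\frac{1}{1 + 5},N \right)}\right) J X = \left(-4 + 3\right) \left(-2\right) 39 = \left(-1\right) \left(-2\right) 39 = 2 \cdot 39 = 78$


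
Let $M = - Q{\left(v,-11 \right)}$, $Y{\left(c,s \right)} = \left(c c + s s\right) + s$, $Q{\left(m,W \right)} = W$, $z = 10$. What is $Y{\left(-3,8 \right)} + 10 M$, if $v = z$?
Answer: $191$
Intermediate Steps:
$v = 10$
$Y{\left(c,s \right)} = s + c^{2} + s^{2}$ ($Y{\left(c,s \right)} = \left(c^{2} + s^{2}\right) + s = s + c^{2} + s^{2}$)
$M = 11$ ($M = \left(-1\right) \left(-11\right) = 11$)
$Y{\left(-3,8 \right)} + 10 M = \left(8 + \left(-3\right)^{2} + 8^{2}\right) + 10 \cdot 11 = \left(8 + 9 + 64\right) + 110 = 81 + 110 = 191$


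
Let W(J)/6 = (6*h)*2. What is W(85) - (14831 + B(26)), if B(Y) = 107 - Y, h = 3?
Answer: -14696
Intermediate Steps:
W(J) = 216 (W(J) = 6*((6*3)*2) = 6*(18*2) = 6*36 = 216)
W(85) - (14831 + B(26)) = 216 - (14831 + (107 - 1*26)) = 216 - (14831 + (107 - 26)) = 216 - (14831 + 81) = 216 - 1*14912 = 216 - 14912 = -14696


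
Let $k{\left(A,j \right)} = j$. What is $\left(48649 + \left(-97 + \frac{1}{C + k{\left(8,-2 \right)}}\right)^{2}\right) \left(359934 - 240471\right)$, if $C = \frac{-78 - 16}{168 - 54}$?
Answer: $\frac{179995500012315}{25921} \approx 6.944 \cdot 10^{9}$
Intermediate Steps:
$C = - \frac{47}{57}$ ($C = - \frac{94}{114} = \left(-94\right) \frac{1}{114} = - \frac{47}{57} \approx -0.82456$)
$\left(48649 + \left(-97 + \frac{1}{C + k{\left(8,-2 \right)}}\right)^{2}\right) \left(359934 - 240471\right) = \left(48649 + \left(-97 + \frac{1}{- \frac{47}{57} - 2}\right)^{2}\right) \left(359934 - 240471\right) = \left(48649 + \left(-97 + \frac{1}{- \frac{161}{57}}\right)^{2}\right) \left(359934 - 240471\right) = \left(48649 + \left(-97 - \frac{57}{161}\right)^{2}\right) 119463 = \left(48649 + \left(- \frac{15674}{161}\right)^{2}\right) 119463 = \left(48649 + \frac{245674276}{25921}\right) 119463 = \frac{1506705005}{25921} \cdot 119463 = \frac{179995500012315}{25921}$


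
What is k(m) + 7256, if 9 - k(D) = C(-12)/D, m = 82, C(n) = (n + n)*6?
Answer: 297937/41 ≈ 7266.8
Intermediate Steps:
C(n) = 12*n (C(n) = (2*n)*6 = 12*n)
k(D) = 9 + 144/D (k(D) = 9 - 12*(-12)/D = 9 - (-144)/D = 9 + 144/D)
k(m) + 7256 = (9 + 144/82) + 7256 = (9 + 144*(1/82)) + 7256 = (9 + 72/41) + 7256 = 441/41 + 7256 = 297937/41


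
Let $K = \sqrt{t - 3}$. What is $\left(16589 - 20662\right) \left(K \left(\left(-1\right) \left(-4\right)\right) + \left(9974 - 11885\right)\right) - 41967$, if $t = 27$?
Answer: $7741536 - 32584 \sqrt{6} \approx 7.6617 \cdot 10^{6}$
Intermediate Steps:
$K = 2 \sqrt{6}$ ($K = \sqrt{27 - 3} = \sqrt{24} = 2 \sqrt{6} \approx 4.899$)
$\left(16589 - 20662\right) \left(K \left(\left(-1\right) \left(-4\right)\right) + \left(9974 - 11885\right)\right) - 41967 = \left(16589 - 20662\right) \left(2 \sqrt{6} \left(\left(-1\right) \left(-4\right)\right) + \left(9974 - 11885\right)\right) - 41967 = - 4073 \left(2 \sqrt{6} \cdot 4 - 1911\right) - 41967 = - 4073 \left(8 \sqrt{6} - 1911\right) - 41967 = - 4073 \left(-1911 + 8 \sqrt{6}\right) - 41967 = \left(7783503 - 32584 \sqrt{6}\right) - 41967 = 7741536 - 32584 \sqrt{6}$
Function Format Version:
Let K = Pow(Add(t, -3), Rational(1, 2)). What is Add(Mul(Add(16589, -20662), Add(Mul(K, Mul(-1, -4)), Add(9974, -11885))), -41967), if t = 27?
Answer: Add(7741536, Mul(-32584, Pow(6, Rational(1, 2)))) ≈ 7.6617e+6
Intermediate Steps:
K = Mul(2, Pow(6, Rational(1, 2))) (K = Pow(Add(27, -3), Rational(1, 2)) = Pow(24, Rational(1, 2)) = Mul(2, Pow(6, Rational(1, 2))) ≈ 4.8990)
Add(Mul(Add(16589, -20662), Add(Mul(K, Mul(-1, -4)), Add(9974, -11885))), -41967) = Add(Mul(Add(16589, -20662), Add(Mul(Mul(2, Pow(6, Rational(1, 2))), Mul(-1, -4)), Add(9974, -11885))), -41967) = Add(Mul(-4073, Add(Mul(Mul(2, Pow(6, Rational(1, 2))), 4), -1911)), -41967) = Add(Mul(-4073, Add(Mul(8, Pow(6, Rational(1, 2))), -1911)), -41967) = Add(Mul(-4073, Add(-1911, Mul(8, Pow(6, Rational(1, 2))))), -41967) = Add(Add(7783503, Mul(-32584, Pow(6, Rational(1, 2)))), -41967) = Add(7741536, Mul(-32584, Pow(6, Rational(1, 2))))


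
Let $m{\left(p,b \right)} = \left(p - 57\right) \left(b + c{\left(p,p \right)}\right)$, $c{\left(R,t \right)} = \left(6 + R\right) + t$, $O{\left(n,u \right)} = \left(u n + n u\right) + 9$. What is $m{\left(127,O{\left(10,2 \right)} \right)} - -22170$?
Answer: $43800$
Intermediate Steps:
$O{\left(n,u \right)} = 9 + 2 n u$ ($O{\left(n,u \right)} = \left(n u + n u\right) + 9 = 2 n u + 9 = 9 + 2 n u$)
$c{\left(R,t \right)} = 6 + R + t$
$m{\left(p,b \right)} = \left(-57 + p\right) \left(6 + b + 2 p\right)$ ($m{\left(p,b \right)} = \left(p - 57\right) \left(b + \left(6 + p + p\right)\right) = \left(-57 + p\right) \left(b + \left(6 + 2 p\right)\right) = \left(-57 + p\right) \left(6 + b + 2 p\right)$)
$m{\left(127,O{\left(10,2 \right)} \right)} - -22170 = \left(-342 - 13716 - 57 \left(9 + 2 \cdot 10 \cdot 2\right) + 2 \cdot 127^{2} + \left(9 + 2 \cdot 10 \cdot 2\right) 127\right) - -22170 = \left(-342 - 13716 - 57 \left(9 + 40\right) + 2 \cdot 16129 + \left(9 + 40\right) 127\right) + 22170 = \left(-342 - 13716 - 2793 + 32258 + 49 \cdot 127\right) + 22170 = \left(-342 - 13716 - 2793 + 32258 + 6223\right) + 22170 = 21630 + 22170 = 43800$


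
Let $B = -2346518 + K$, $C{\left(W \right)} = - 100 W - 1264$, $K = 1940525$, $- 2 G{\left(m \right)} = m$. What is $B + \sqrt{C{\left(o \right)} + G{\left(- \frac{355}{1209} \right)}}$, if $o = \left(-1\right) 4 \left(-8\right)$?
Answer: $-405993 + \frac{i \sqrt{26098917546}}{2418} \approx -4.0599 \cdot 10^{5} + 66.812 i$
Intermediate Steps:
$G{\left(m \right)} = - \frac{m}{2}$
$o = 32$ ($o = \left(-4\right) \left(-8\right) = 32$)
$C{\left(W \right)} = -1264 - 100 W$
$B = -405993$ ($B = -2346518 + 1940525 = -405993$)
$B + \sqrt{C{\left(o \right)} + G{\left(- \frac{355}{1209} \right)}} = -405993 + \sqrt{\left(-1264 - 3200\right) - \frac{\left(-355\right) \frac{1}{1209}}{2}} = -405993 + \sqrt{-4464 - - \frac{355}{2418}} = -405993 + \sqrt{-4464 + \frac{355}{2418}} = -405993 + \sqrt{- \frac{10793597}{2418}} = -405993 + \frac{i \sqrt{26098917546}}{2418}$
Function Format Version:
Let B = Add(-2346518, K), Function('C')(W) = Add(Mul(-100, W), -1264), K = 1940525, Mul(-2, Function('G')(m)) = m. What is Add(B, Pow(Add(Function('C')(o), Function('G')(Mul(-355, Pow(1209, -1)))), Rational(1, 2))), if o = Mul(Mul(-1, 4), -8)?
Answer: Add(-405993, Mul(Rational(1, 2418), I, Pow(26098917546, Rational(1, 2)))) ≈ Add(-4.0599e+5, Mul(66.812, I))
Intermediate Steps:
Function('G')(m) = Mul(Rational(-1, 2), m)
o = 32 (o = Mul(-4, -8) = 32)
Function('C')(W) = Add(-1264, Mul(-100, W))
B = -405993 (B = Add(-2346518, 1940525) = -405993)
Add(B, Pow(Add(Function('C')(o), Function('G')(Mul(-355, Pow(1209, -1)))), Rational(1, 2))) = Add(-405993, Pow(Add(Add(-1264, Mul(-100, 32)), Mul(Rational(-1, 2), Mul(-355, Pow(1209, -1)))), Rational(1, 2))) = Add(-405993, Pow(Add(Add(-1264, -3200), Mul(Rational(-1, 2), Mul(-355, Rational(1, 1209)))), Rational(1, 2))) = Add(-405993, Pow(Add(-4464, Mul(Rational(-1, 2), Rational(-355, 1209))), Rational(1, 2))) = Add(-405993, Pow(Add(-4464, Rational(355, 2418)), Rational(1, 2))) = Add(-405993, Pow(Rational(-10793597, 2418), Rational(1, 2))) = Add(-405993, Mul(Rational(1, 2418), I, Pow(26098917546, Rational(1, 2))))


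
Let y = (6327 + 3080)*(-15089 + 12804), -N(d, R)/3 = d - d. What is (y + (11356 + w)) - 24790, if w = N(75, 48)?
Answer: -21508429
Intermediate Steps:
N(d, R) = 0 (N(d, R) = -3*(d - d) = -3*0 = 0)
w = 0
y = -21494995 (y = 9407*(-2285) = -21494995)
(y + (11356 + w)) - 24790 = (-21494995 + (11356 + 0)) - 24790 = (-21494995 + 11356) - 24790 = -21483639 - 24790 = -21508429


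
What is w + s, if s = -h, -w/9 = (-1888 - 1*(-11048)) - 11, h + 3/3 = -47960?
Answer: -34380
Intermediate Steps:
h = -47961 (h = -1 - 47960 = -47961)
w = -82341 (w = -9*((-1888 - 1*(-11048)) - 11) = -9*((-1888 + 11048) - 11) = -9*(9160 - 11) = -9*9149 = -82341)
s = 47961 (s = -1*(-47961) = 47961)
w + s = -82341 + 47961 = -34380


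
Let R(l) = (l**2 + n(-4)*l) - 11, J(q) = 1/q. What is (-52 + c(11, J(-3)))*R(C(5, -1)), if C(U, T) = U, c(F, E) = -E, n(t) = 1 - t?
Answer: -2015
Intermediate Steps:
R(l) = -11 + l**2 + 5*l (R(l) = (l**2 + (1 - 1*(-4))*l) - 11 = (l**2 + (1 + 4)*l) - 11 = (l**2 + 5*l) - 11 = -11 + l**2 + 5*l)
(-52 + c(11, J(-3)))*R(C(5, -1)) = (-52 - 1/(-3))*(-11 + 5**2 + 5*5) = (-52 - 1*(-1/3))*(-11 + 25 + 25) = (-52 + 1/3)*39 = -155/3*39 = -2015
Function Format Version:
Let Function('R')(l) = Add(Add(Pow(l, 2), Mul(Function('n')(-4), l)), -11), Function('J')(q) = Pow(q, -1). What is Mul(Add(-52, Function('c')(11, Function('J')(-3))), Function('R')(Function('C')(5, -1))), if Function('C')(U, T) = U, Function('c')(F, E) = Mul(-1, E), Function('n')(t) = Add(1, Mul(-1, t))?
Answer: -2015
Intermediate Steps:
Function('R')(l) = Add(-11, Pow(l, 2), Mul(5, l)) (Function('R')(l) = Add(Add(Pow(l, 2), Mul(Add(1, Mul(-1, -4)), l)), -11) = Add(Add(Pow(l, 2), Mul(Add(1, 4), l)), -11) = Add(Add(Pow(l, 2), Mul(5, l)), -11) = Add(-11, Pow(l, 2), Mul(5, l)))
Mul(Add(-52, Function('c')(11, Function('J')(-3))), Function('R')(Function('C')(5, -1))) = Mul(Add(-52, Mul(-1, Pow(-3, -1))), Add(-11, Pow(5, 2), Mul(5, 5))) = Mul(Add(-52, Mul(-1, Rational(-1, 3))), Add(-11, 25, 25)) = Mul(Add(-52, Rational(1, 3)), 39) = Mul(Rational(-155, 3), 39) = -2015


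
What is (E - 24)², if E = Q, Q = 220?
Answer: 38416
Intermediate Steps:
E = 220
(E - 24)² = (220 - 24)² = 196² = 38416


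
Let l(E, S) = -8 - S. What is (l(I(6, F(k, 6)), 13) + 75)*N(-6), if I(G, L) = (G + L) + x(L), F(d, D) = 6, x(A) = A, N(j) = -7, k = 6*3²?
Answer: -378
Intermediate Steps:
k = 54 (k = 6*9 = 54)
I(G, L) = G + 2*L (I(G, L) = (G + L) + L = G + 2*L)
(l(I(6, F(k, 6)), 13) + 75)*N(-6) = ((-8 - 1*13) + 75)*(-7) = ((-8 - 13) + 75)*(-7) = (-21 + 75)*(-7) = 54*(-7) = -378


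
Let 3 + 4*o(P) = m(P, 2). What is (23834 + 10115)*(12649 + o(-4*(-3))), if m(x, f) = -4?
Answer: 1717445961/4 ≈ 4.2936e+8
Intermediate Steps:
o(P) = -7/4 (o(P) = -3/4 + (1/4)*(-4) = -3/4 - 1 = -7/4)
(23834 + 10115)*(12649 + o(-4*(-3))) = (23834 + 10115)*(12649 - 7/4) = 33949*(50589/4) = 1717445961/4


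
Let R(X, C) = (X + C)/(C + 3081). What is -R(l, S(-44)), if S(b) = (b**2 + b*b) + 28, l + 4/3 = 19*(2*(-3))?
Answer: -11354/20943 ≈ -0.54214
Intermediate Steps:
l = -346/3 (l = -4/3 + 19*(2*(-3)) = -4/3 + 19*(-6) = -4/3 - 114 = -346/3 ≈ -115.33)
S(b) = 28 + 2*b**2 (S(b) = (b**2 + b**2) + 28 = 2*b**2 + 28 = 28 + 2*b**2)
R(X, C) = (C + X)/(3081 + C)
-R(l, S(-44)) = -((28 + 2*(-44)**2) - 346/3)/(3081 + (28 + 2*(-44)**2)) = -((28 + 2*1936) - 346/3)/(3081 + (28 + 2*1936)) = -((28 + 3872) - 346/3)/(3081 + (28 + 3872)) = -(3900 - 346/3)/(3081 + 3900) = -11354/(6981*3) = -1*11354/20943 = -11354/20943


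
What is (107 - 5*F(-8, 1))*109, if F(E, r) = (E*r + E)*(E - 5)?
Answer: -101697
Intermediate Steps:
F(E, r) = (-5 + E)*(E + E*r) (F(E, r) = (E + E*r)*(-5 + E) = (-5 + E)*(E + E*r))
(107 - 5*F(-8, 1))*109 = (107 - (-40)*(-5 - 8 - 5*1 - 8*1))*109 = (107 - (-40)*(-5 - 8 - 5 - 8))*109 = (107 - (-40)*(-26))*109 = (107 - 5*208)*109 = (107 - 1040)*109 = -933*109 = -101697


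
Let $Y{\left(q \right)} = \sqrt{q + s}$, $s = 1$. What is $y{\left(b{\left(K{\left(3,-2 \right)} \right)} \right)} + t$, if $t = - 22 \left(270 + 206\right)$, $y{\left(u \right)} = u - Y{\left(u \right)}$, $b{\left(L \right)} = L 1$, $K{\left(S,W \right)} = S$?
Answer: $-10471$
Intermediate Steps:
$Y{\left(q \right)} = \sqrt{1 + q}$ ($Y{\left(q \right)} = \sqrt{q + 1} = \sqrt{1 + q}$)
$b{\left(L \right)} = L$
$y{\left(u \right)} = u - \sqrt{1 + u}$
$t = -10472$ ($t = \left(-22\right) 476 = -10472$)
$y{\left(b{\left(K{\left(3,-2 \right)} \right)} \right)} + t = \left(3 - \sqrt{1 + 3}\right) - 10472 = \left(3 - \sqrt{4}\right) - 10472 = \left(3 - 2\right) - 10472 = 1 - 10472 = -10471$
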